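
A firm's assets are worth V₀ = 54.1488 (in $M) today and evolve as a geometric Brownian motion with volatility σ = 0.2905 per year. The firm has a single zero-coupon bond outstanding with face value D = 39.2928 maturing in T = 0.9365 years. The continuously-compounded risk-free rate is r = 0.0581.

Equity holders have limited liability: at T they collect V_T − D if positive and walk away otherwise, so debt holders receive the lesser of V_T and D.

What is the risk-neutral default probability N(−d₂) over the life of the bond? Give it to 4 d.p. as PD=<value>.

d₁ = [ln(V₀/D) + (r + σ²/2)T] / (σ√T)
   = [ln(54.1488/39.2928) + (0.0581 + 0.5·0.2905²)·0.9365] / (0.2905·√0.9365)
   = [0.320695 + 0.093926] / 0.281125 = 1.474861
d₂ = d₁ − σ√T = 1.474861 − 0.281125 = 1.193736
risk-neutral PD = N(−d₂) = N(-1.193736) = 0.116291

PD=0.1163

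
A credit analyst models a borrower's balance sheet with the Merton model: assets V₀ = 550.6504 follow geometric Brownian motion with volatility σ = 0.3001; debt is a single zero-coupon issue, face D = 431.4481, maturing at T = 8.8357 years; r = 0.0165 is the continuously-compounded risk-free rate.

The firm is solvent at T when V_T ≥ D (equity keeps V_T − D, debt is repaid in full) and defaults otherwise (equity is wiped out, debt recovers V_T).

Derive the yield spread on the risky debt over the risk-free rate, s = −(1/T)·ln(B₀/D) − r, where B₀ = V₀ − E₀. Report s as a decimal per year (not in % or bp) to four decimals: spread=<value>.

spread=0.0289

d₁ = [ln(V₀/D) + (r + σ²/2)T] / (σ√T)
   = [ln(550.6504/431.4481) + (0.0165 + 0.5·0.3001²)·8.8357] / (0.3001·√8.8357)
   = [0.243953 + 0.543661] / 0.892044 = 0.882931
d₂ = d₁ − σ√T = 0.882931 − 0.892044 = -0.009114
N(d₁) = 0.811363,  N(d₂) = 0.496364,  e^(−rT) = 0.864340
E₀ = V₀·N(d₁) − D·e^(−rT)·N(d₂)
   = 550.6504·0.811363 − 431.4481·0.864340·0.496364 = 261.674363
B₀ = V₀ − E₀ = 550.6504 − 261.674363 = 288.976037
spread = −(1/T)·ln(B₀/D) − r = −(1/8.8357)·ln(288.976037/431.4481) − 0.0165 = 0.02886182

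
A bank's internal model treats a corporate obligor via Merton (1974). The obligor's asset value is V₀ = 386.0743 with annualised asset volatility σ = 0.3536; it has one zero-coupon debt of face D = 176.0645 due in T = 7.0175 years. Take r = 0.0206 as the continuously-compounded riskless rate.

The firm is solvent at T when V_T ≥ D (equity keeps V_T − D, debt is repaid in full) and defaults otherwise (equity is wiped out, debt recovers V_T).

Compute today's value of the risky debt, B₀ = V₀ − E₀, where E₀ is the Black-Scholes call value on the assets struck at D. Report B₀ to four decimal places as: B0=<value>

d₁ = [ln(V₀/D) + (r + σ²/2)T] / (σ√T)
   = [ln(386.0743/176.0645) + (0.0206 + 0.5·0.3536²)·7.0175] / (0.3536·√7.0175)
   = [0.785179 + 0.583270] / 0.936706 = 1.460916
d₂ = d₁ − σ√T = 1.460916 − 0.936706 = 0.524210
N(d₁) = 0.927981,  N(d₂) = 0.699934,  e^(−rT) = 0.865403
E₀ = V₀·N(d₁) − D·e^(−rT)·N(d₂)
   = 386.0743·0.927981 − 176.0645·0.865403·0.699934 = 251.622964
B₀ = V₀ − E₀ = 386.0743 − 251.622964 = 134.451336

B0=134.4513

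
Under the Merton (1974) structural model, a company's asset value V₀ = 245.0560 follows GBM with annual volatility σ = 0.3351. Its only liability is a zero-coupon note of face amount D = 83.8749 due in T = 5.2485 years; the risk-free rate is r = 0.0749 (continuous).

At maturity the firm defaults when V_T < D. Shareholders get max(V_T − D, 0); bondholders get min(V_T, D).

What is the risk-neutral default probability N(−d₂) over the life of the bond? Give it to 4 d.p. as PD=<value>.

d₁ = [ln(V₀/D) + (r + σ²/2)T] / (σ√T)
   = [ln(245.0560/83.8749) + (0.0749 + 0.5·0.3351²)·5.2485] / (0.3351·√5.2485)
   = [1.072160 + 0.687795] / 0.767701 = 2.292501
d₂ = d₁ − σ√T = 2.292501 − 0.767701 = 1.524801
risk-neutral PD = N(−d₂) = N(-1.524801) = 0.063654

PD=0.0637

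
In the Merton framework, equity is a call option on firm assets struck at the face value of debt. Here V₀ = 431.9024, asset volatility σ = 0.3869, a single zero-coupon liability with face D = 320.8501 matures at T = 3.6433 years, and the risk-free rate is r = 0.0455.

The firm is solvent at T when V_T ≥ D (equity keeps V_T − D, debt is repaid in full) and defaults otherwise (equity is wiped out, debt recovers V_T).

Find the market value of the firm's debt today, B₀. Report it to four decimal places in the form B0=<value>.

d₁ = [ln(V₀/D) + (r + σ²/2)T] / (σ√T)
   = [ln(431.9024/320.8501) + (0.0455 + 0.5·0.3869²)·3.6433] / (0.3869·√3.6433)
   = [0.297226 + 0.438456] / 0.738493 = 0.996193
d₂ = d₁ − σ√T = 0.996193 − 0.738493 = 0.257701
N(d₁) = 0.840422,  N(d₂) = 0.601681,  e^(−rT) = 0.847241
E₀ = V₀·N(d₁) − D·e^(−rT)·N(d₂)
   = 431.9024·0.840422 − 320.8501·0.847241·0.601681 = 199.420859
B₀ = V₀ − E₀ = 431.9024 − 199.420859 = 232.481541

B0=232.4815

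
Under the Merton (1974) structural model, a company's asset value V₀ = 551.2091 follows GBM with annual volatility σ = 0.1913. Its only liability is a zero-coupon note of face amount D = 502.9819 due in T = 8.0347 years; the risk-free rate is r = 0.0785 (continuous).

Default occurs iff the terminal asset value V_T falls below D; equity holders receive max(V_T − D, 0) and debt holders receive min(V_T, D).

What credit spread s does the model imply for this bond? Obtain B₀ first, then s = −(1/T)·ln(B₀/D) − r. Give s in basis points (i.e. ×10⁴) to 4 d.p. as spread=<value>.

spread=40.7954

d₁ = [ln(V₀/D) + (r + σ²/2)T] / (σ√T)
   = [ln(551.2091/502.9819) + (0.0785 + 0.5·0.1913²)·8.0347] / (0.1913·√8.0347)
   = [0.091560 + 0.777742] / 0.542250 = 1.603137
d₂ = d₁ − σ√T = 1.603137 − 0.542250 = 1.060887
N(d₁) = 0.945548,  N(d₂) = 0.855629,  e^(−rT) = 0.532206
E₀ = V₀·N(d₁) − D·e^(−rT)·N(d₂)
   = 551.2091·0.945548 − 502.9819·0.532206·0.855629 = 292.150994
B₀ = V₀ − E₀ = 551.2091 − 292.150994 = 259.058106
spread = −(1/T)·ln(B₀/D) − r = −(1/8.0347)·ln(259.058106/502.9819) − 0.0785 = 0.00407954
in basis points: 0.00407954 × 10⁴ = 40.7954 bp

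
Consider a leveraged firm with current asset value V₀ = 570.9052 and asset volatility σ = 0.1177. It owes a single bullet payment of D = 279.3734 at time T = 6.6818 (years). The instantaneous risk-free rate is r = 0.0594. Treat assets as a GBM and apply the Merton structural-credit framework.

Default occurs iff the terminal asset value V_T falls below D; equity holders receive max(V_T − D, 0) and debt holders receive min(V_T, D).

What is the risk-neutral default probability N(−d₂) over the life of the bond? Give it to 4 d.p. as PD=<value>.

PD=0.0002

d₁ = [ln(V₀/D) + (r + σ²/2)T] / (σ√T)
   = [ln(570.9052/279.3734) + (0.0594 + 0.5·0.1177²)·6.6818] / (0.1177·√6.6818)
   = [0.714674 + 0.443181] / 0.304245 = 3.805670
d₂ = d₁ − σ√T = 3.805670 − 0.304245 = 3.501425
risk-neutral PD = N(−d₂) = N(-3.501425) = 0.000231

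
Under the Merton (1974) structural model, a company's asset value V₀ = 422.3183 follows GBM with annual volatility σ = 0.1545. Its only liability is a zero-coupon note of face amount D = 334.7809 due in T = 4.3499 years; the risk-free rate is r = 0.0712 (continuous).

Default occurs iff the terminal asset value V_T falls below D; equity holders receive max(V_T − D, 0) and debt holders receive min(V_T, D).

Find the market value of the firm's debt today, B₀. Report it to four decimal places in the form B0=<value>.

B0=243.6510

d₁ = [ln(V₀/D) + (r + σ²/2)T] / (σ√T)
   = [ln(422.3183/334.7809) + (0.0712 + 0.5·0.1545²)·4.3499] / (0.1545·√4.3499)
   = [0.232283 + 0.361629] / 0.322232 = 1.843123
d₂ = d₁ − σ√T = 1.843123 − 0.322232 = 1.520891
N(d₁) = 0.967344,  N(d₂) = 0.935856,  e^(−rT) = 0.733658
E₀ = V₀·N(d₁) − D·e^(−rT)·N(d₂)
   = 422.3183·0.967344 − 334.7809·0.733658·0.935856 = 178.667318
B₀ = V₀ − E₀ = 422.3183 − 178.667318 = 243.650982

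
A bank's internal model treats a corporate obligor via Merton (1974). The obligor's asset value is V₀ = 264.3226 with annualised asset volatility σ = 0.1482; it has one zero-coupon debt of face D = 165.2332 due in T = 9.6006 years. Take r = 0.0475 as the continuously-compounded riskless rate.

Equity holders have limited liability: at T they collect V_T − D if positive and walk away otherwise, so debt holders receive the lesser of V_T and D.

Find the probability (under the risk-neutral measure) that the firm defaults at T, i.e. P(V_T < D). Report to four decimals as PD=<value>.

d₁ = [ln(V₀/D) + (r + σ²/2)T] / (σ√T)
   = [ln(264.3226/165.2332) + (0.0475 + 0.5·0.1482²)·9.6006] / (0.1482·√9.6006)
   = [0.469813 + 0.561459] / 0.459195 = 2.245823
d₂ = d₁ − σ√T = 2.245823 − 0.459195 = 1.786628
risk-neutral PD = N(−d₂) = N(-1.786628) = 0.036999

PD=0.0370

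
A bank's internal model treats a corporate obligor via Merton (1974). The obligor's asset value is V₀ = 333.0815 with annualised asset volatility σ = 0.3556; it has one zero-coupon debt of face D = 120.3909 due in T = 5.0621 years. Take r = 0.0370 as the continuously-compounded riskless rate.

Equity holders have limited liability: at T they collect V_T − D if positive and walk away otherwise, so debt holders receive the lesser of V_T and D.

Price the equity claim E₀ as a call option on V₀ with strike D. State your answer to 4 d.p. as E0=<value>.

E0=237.2338

d₁ = [ln(V₀/D) + (r + σ²/2)T] / (σ√T)
   = [ln(333.0815/120.3909) + (0.0370 + 0.5·0.3556²)·5.0621] / (0.3556·√5.0621)
   = [1.017643 + 0.507352] / 0.800068 = 1.906082
d₂ = d₁ − σ√T = 1.906082 − 0.800068 = 1.106013
N(d₁) = 0.971680,  N(d₂) = 0.865640,  e^(−rT) = 0.829197
E₀ = V₀·N(d₁) − D·e^(−rT)·N(d₂)
   = 333.0815·0.971680 − 120.3909·0.829197·0.865640 = 237.233838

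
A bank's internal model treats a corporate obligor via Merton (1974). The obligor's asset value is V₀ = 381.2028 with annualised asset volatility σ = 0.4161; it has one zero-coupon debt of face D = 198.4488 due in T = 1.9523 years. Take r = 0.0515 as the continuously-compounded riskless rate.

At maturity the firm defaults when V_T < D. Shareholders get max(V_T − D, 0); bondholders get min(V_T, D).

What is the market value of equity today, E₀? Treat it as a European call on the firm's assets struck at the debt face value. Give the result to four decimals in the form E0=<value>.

d₁ = [ln(V₀/D) + (r + σ²/2)T] / (σ√T)
   = [ln(381.2028/198.4488) + (0.0515 + 0.5·0.4161²)·1.9523] / (0.4161·√1.9523)
   = [0.652800 + 0.269553] / 0.581395 = 1.586450
d₂ = d₁ − σ√T = 1.586450 − 0.581395 = 1.005056
N(d₁) = 0.943681,  N(d₂) = 0.842565,  e^(−rT) = 0.904346
E₀ = V₀·N(d₁) − D·e^(−rT)·N(d₂)
   = 381.2028·0.943681 − 198.4488·0.904346·0.842565 = 208.521936

E0=208.5219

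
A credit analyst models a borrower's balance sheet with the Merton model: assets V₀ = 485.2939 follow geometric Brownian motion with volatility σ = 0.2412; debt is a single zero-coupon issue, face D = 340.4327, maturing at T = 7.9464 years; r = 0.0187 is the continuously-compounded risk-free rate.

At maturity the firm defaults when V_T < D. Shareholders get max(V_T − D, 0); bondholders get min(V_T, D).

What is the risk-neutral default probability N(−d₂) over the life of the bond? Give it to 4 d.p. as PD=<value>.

d₁ = [ln(V₀/D) + (r + σ²/2)T] / (σ√T)
   = [ln(485.2939/340.4327) + (0.0187 + 0.5·0.2412²)·7.9464] / (0.2412·√7.9464)
   = [0.354537 + 0.379748] / 0.679927 = 1.079947
d₂ = d₁ − σ√T = 1.079947 − 0.679927 = 0.400020
risk-neutral PD = N(−d₂) = N(-0.400020) = 0.344571

PD=0.3446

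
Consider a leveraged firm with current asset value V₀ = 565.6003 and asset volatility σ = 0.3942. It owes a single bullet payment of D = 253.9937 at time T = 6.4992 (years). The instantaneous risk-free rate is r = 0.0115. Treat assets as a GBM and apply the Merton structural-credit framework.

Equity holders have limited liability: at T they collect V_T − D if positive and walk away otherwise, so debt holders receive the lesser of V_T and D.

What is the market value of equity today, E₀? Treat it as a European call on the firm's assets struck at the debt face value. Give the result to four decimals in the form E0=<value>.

E0=365.9011

d₁ = [ln(V₀/D) + (r + σ²/2)T] / (σ√T)
   = [ln(565.6003/253.9937) + (0.0115 + 0.5·0.3942²)·6.4992] / (0.3942·√6.4992)
   = [0.800578 + 0.579708] / 1.004955 = 1.373481
d₂ = d₁ − σ√T = 1.373481 − 1.004955 = 0.368526
N(d₁) = 0.915199,  N(d₂) = 0.643759,  e^(−rT) = 0.927984
E₀ = V₀·N(d₁) − D·e^(−rT)·N(d₂)
   = 565.6003·0.915199 − 253.9937·0.927984·0.643759 = 365.901125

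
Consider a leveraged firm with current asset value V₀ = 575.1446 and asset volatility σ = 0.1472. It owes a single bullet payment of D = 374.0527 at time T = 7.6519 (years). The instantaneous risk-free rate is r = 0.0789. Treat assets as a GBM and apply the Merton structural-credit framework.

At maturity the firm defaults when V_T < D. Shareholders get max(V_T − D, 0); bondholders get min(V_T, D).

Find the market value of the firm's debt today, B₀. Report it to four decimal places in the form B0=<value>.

B0=204.2758

d₁ = [ln(V₀/D) + (r + σ²/2)T] / (σ√T)
   = [ln(575.1446/374.0527) + (0.0789 + 0.5·0.1472²)·7.6519] / (0.1472·√7.6519)
   = [0.430225 + 0.686635] / 0.407186 = 2.742876
d₂ = d₁ − σ√T = 2.742876 − 0.407186 = 2.335690
N(d₁) = 0.996955,  N(d₂) = 0.990246,  e^(−rT) = 0.546766
E₀ = V₀·N(d₁) − D·e^(−rT)·N(d₂)
   = 575.1446·0.996955 − 374.0527·0.546766·0.990246 = 370.868811
B₀ = V₀ − E₀ = 575.1446 − 370.868811 = 204.275789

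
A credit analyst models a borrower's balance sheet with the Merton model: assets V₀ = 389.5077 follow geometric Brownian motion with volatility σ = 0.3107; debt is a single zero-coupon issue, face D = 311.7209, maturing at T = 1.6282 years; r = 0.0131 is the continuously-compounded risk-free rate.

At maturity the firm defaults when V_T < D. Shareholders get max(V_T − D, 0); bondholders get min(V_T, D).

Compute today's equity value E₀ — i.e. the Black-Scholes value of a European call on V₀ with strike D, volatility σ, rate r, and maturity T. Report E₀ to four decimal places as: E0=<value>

E0=106.5977

d₁ = [ln(V₀/D) + (r + σ²/2)T] / (σ√T)
   = [ln(389.5077/311.7209) + (0.0131 + 0.5·0.3107²)·1.6282] / (0.3107·√1.6282)
   = [0.222775 + 0.099918] / 0.396456 = 0.813945
d₂ = d₁ − σ√T = 0.813945 − 0.396456 = 0.417489
N(d₁) = 0.792162,  N(d₂) = 0.661840,  e^(−rT) = 0.978896
E₀ = V₀·N(d₁) − D·e^(−rT)·N(d₂)
   = 389.5077·0.792162 − 311.7209·0.978896·0.661840 = 106.597741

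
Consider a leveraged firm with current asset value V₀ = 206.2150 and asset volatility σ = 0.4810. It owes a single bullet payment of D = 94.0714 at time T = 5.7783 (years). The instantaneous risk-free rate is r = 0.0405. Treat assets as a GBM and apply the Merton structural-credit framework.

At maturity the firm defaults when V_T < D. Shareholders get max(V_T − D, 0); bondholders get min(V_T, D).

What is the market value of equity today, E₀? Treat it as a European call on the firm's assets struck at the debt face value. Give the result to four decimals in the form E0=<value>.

E0=145.2316

d₁ = [ln(V₀/D) + (r + σ²/2)T] / (σ√T)
   = [ln(206.2150/94.0714) + (0.0405 + 0.5·0.4810²)·5.7783] / (0.4810·√5.7783)
   = [0.784865 + 0.902458] / 1.156232 = 1.459329
d₂ = d₁ − σ√T = 1.459329 − 1.156232 = 0.303096
N(d₁) = 0.927763,  N(d₂) = 0.619092,  e^(−rT) = 0.791345
E₀ = V₀·N(d₁) − D·e^(−rT)·N(d₂)
   = 206.2150·0.927763 − 94.0714·0.791345·0.619092 = 145.231567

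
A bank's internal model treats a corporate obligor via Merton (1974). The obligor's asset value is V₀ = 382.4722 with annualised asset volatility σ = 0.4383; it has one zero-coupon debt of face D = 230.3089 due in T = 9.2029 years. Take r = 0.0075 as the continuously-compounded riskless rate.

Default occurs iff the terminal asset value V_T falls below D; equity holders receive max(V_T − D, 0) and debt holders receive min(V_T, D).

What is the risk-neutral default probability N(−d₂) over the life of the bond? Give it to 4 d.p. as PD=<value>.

d₁ = [ln(V₀/D) + (r + σ²/2)T] / (σ√T)
   = [ln(382.4722/230.3089) + (0.0075 + 0.5·0.4383²)·9.2029] / (0.4383·√9.2029)
   = [0.507235 + 0.952992] / 1.329639 = 1.098213
d₂ = d₁ − σ√T = 1.098213 − 1.329639 = -0.231427
risk-neutral PD = N(−d₂) = N(0.231427) = 0.591508

PD=0.5915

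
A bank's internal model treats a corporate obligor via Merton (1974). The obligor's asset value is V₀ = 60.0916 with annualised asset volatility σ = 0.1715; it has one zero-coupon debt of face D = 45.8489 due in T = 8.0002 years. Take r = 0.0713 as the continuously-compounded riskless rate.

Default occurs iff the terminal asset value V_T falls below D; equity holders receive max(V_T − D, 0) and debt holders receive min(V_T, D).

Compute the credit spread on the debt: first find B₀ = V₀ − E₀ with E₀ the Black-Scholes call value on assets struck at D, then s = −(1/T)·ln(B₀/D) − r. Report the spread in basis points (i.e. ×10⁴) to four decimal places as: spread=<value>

spread=15.3020

d₁ = [ln(V₀/D) + (r + σ²/2)T] / (σ√T)
   = [ln(60.0916/45.8489) + (0.0713 + 0.5·0.1715²)·8.0002] / (0.1715·√8.0002)
   = [0.270519 + 0.688066] / 0.485081 = 1.976133
d₂ = d₁ − σ√T = 1.976133 − 0.485081 = 1.491051
N(d₁) = 0.975930,  N(d₂) = 0.932026,  e^(−rT) = 0.565291
E₀ = V₀·N(d₁) − D·e^(−rT)·N(d₂)
   = 60.0916·0.975930 − 45.8489·0.565291·0.932026 = 34.488971
B₀ = V₀ − E₀ = 60.0916 − 34.488971 = 25.602629
spread = −(1/T)·ln(B₀/D) − r = −(1/8.0002)·ln(25.602629/45.8489) − 0.0713 = 0.00153020
in basis points: 0.00153020 × 10⁴ = 15.3020 bp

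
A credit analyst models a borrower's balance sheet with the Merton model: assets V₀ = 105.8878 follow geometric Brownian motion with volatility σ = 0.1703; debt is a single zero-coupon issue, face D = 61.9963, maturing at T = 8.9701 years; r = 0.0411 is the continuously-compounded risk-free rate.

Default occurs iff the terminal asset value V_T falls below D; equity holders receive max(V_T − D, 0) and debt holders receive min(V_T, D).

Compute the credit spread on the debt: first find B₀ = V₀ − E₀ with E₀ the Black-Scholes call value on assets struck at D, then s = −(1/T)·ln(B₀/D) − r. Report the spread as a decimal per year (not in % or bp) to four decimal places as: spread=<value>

d₁ = [ln(V₀/D) + (r + σ²/2)T] / (σ√T)
   = [ln(105.8878/61.9963) + (0.0411 + 0.5·0.1703²)·8.9701] / (0.1703·√8.9701)
   = [0.535305 + 0.498747] / 0.510051 = 2.027352
d₂ = d₁ − σ√T = 2.027352 − 0.510051 = 1.517302
N(d₁) = 0.978687,  N(d₂) = 0.935405,  e^(−rT) = 0.691653
E₀ = V₀·N(d₁) − D·e^(−rT)·N(d₂)
   = 105.8878·0.978687 − 61.9963·0.691653·0.935405 = 63.520914
B₀ = V₀ − E₀ = 105.8878 − 63.520914 = 42.366886
spread = −(1/T)·ln(B₀/D) − r = −(1/8.9701)·ln(42.366886/61.9963) − 0.0411 = 0.00134185

spread=0.0013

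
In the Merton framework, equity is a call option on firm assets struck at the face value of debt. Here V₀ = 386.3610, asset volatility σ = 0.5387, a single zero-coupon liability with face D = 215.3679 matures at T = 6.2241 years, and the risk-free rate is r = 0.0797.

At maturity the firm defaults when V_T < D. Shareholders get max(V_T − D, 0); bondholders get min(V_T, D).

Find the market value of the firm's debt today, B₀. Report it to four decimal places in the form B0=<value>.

d₁ = [ln(V₀/D) + (r + σ²/2)T] / (σ√T)
   = [ln(386.3610/215.3679) + (0.0797 + 0.5·0.5387²)·6.2241] / (0.5387·√6.2241)
   = [0.584424 + 1.399170] / 1.343957 = 1.475937
d₂ = d₁ − σ√T = 1.475937 − 1.343957 = 0.131980
N(d₁) = 0.930020,  N(d₂) = 0.552500,  e^(−rT) = 0.608925
E₀ = V₀·N(d₁) − D·e^(−rT)·N(d₂)
   = 386.3610·0.930020 − 215.3679·0.608925·0.552500 = 286.866882
B₀ = V₀ − E₀ = 386.3610 − 286.866882 = 99.494118

B0=99.4941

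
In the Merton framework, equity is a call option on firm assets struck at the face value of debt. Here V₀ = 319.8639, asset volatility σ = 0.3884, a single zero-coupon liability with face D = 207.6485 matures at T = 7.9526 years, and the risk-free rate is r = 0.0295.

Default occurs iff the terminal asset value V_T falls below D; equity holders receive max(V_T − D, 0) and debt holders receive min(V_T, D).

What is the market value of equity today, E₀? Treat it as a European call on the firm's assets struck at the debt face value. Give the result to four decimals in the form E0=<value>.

d₁ = [ln(V₀/D) + (r + σ²/2)T] / (σ√T)
   = [ln(319.8639/207.6485) + (0.0295 + 0.5·0.3884²)·7.9526] / (0.3884·√7.9526)
   = [0.432049 + 0.834445] / 1.095302 = 1.156296
d₂ = d₁ − σ√T = 1.156296 − 1.095302 = 0.060995
N(d₁) = 0.876220,  N(d₂) = 0.524318,  e^(−rT) = 0.790886
E₀ = V₀·N(d₁) − D·e^(−rT)·N(d₂)
   = 319.8639·0.876220 − 207.6485·0.790886·0.524318 = 194.164335

E0=194.1643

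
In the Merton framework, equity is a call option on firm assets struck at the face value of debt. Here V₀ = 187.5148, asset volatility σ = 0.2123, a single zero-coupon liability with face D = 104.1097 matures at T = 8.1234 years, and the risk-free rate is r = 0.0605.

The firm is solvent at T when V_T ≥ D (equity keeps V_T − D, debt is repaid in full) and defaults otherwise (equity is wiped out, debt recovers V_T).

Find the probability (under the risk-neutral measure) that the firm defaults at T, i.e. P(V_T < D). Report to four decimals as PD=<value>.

PD=0.0692

d₁ = [ln(V₀/D) + (r + σ²/2)T] / (σ√T)
   = [ln(187.5148/104.1097) + (0.0605 + 0.5·0.2123²)·8.1234] / (0.2123·√8.1234)
   = [0.588413 + 0.674532] / 0.605089 = 2.087206
d₂ = d₁ − σ√T = 2.087206 − 0.605089 = 1.482117
risk-neutral PD = N(−d₂) = N(-1.482117) = 0.069155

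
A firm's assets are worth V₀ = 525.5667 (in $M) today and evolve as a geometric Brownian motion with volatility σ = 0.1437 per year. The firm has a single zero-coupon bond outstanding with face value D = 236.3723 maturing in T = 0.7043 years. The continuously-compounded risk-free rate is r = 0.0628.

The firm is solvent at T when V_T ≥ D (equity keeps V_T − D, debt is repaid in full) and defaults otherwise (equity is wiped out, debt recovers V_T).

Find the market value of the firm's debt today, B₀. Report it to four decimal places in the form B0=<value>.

B0=226.1454

d₁ = [ln(V₀/D) + (r + σ²/2)T] / (σ√T)
   = [ln(525.5667/236.3723) + (0.0628 + 0.5·0.1437²)·0.7043] / (0.1437·√0.7043)
   = [0.799069 + 0.051502] / 0.120597 = 7.053016
d₂ = d₁ − σ√T = 7.053016 − 0.120597 = 6.932419
N(d₁) = 1.000000,  N(d₂) = 1.000000,  e^(−rT) = 0.956734
E₀ = V₀·N(d₁) − D·e^(−rT)·N(d₂)
   = 525.5667·1.000000 − 236.3723·0.956734·1.000000 = 299.421321
B₀ = V₀ − E₀ = 525.5667 − 299.421321 = 226.145379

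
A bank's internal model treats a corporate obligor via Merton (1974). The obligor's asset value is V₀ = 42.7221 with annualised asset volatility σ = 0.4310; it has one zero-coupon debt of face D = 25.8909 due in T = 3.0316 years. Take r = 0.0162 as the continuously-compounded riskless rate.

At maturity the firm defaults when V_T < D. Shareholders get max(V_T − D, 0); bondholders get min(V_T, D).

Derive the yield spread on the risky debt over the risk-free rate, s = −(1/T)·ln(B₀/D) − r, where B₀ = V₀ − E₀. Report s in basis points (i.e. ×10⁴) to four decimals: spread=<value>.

spread=452.6000

d₁ = [ln(V₀/D) + (r + σ²/2)T] / (σ√T)
   = [ln(42.7221/25.8909) + (0.0162 + 0.5·0.4310²)·3.0316] / (0.4310·√3.0316)
   = [0.500825 + 0.330688] / 0.750435 = 1.108041
d₂ = d₁ − σ√T = 1.108041 − 0.750435 = 0.357606
N(d₁) = 0.866078,  N(d₂) = 0.639681,  e^(−rT) = 0.952075
E₀ = V₀·N(d₁) − D·e^(−rT)·N(d₂)
   = 42.7221·0.866078 − 25.8909·0.952075·0.639681 = 21.232493
B₀ = V₀ − E₀ = 42.7221 − 21.232493 = 21.489607
spread = −(1/T)·ln(B₀/D) − r = −(1/3.0316)·ln(21.489607/25.8909) − 0.0162 = 0.04526000
in basis points: 0.04526000 × 10⁴ = 452.6000 bp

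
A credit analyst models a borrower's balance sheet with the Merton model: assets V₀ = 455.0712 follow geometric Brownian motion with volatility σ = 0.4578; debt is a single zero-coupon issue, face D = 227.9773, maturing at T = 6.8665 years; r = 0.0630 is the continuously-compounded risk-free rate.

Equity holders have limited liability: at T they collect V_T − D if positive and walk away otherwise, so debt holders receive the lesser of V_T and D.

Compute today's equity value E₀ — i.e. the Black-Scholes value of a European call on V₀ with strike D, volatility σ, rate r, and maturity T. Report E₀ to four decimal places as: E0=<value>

E0=333.2934

d₁ = [ln(V₀/D) + (r + σ²/2)T] / (σ√T)
   = [ln(455.0712/227.9773) + (0.0630 + 0.5·0.4578²)·6.8665] / (0.4578·√6.8665)
   = [0.691208 + 1.152133] / 1.199619 = 1.536605
d₂ = d₁ − σ√T = 1.536605 − 1.199619 = 0.336985
N(d₁) = 0.937805,  N(d₂) = 0.631936,  e^(−rT) = 0.648827
E₀ = V₀·N(d₁) − D·e^(−rT)·N(d₂)
   = 455.0712·0.937805 − 227.9773·0.648827·0.631936 = 333.293448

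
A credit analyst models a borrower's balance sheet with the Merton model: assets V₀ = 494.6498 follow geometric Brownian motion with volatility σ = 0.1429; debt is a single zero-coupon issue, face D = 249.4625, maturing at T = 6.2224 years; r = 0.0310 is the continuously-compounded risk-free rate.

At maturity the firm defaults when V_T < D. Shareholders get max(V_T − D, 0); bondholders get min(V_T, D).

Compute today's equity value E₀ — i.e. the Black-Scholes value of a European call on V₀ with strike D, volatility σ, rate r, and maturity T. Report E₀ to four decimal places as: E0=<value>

E0=289.2040

d₁ = [ln(V₀/D) + (r + σ²/2)T] / (σ√T)
   = [ln(494.6498/249.4625) + (0.0310 + 0.5·0.1429²)·6.2224] / (0.1429·√6.2224)
   = [0.684541 + 0.256426] / 0.356460 = 2.639755
d₂ = d₁ − σ√T = 2.639755 − 0.356460 = 2.283294
N(d₁) = 0.995852,  N(d₂) = 0.988793,  e^(−rT) = 0.824569
E₀ = V₀·N(d₁) − D·e^(−rT)·N(d₂)
   = 494.6498·0.995852 − 249.4625·0.824569·0.988793 = 289.203958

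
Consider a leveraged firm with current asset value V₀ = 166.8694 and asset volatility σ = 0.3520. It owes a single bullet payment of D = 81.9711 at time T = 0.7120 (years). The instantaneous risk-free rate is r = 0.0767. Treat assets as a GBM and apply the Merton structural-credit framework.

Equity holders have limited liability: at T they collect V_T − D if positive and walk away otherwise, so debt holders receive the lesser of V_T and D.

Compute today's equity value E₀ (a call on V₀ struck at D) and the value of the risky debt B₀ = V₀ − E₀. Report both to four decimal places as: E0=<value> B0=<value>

E0=89.3075 B0=77.5619

d₁ = [ln(V₀/D) + (r + σ²/2)T] / (σ√T)
   = [ln(166.8694/81.9711) + (0.0767 + 0.5·0.3520²)·0.7120] / (0.3520·√0.7120)
   = [0.710845 + 0.098720] / 0.297018 = 2.725643
d₂ = d₁ − σ√T = 2.725643 − 0.297018 = 2.428625
N(d₁) = 0.996791,  N(d₂) = 0.992422,  e^(−rT) = 0.946854
E₀ = V₀·N(d₁) − D·e^(−rT)·N(d₂)
   = 166.8694·0.996791 − 81.9711·0.946854·0.992422 = 89.307456
B₀ = V₀ − E₀ = 166.8694 − 89.307456 = 77.561944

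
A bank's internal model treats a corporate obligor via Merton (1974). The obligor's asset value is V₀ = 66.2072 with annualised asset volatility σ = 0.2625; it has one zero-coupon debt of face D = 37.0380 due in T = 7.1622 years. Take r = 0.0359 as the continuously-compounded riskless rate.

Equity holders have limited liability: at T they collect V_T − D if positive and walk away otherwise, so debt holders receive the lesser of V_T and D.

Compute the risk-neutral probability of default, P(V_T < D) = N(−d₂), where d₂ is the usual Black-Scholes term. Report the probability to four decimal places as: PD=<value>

PD=0.2000

d₁ = [ln(V₀/D) + (r + σ²/2)T] / (σ√T)
   = [ln(66.2072/37.0380) + (0.0359 + 0.5·0.2625²)·7.1622] / (0.2625·√7.1622)
   = [0.580845 + 0.503883] / 0.702510 = 1.544075
d₂ = d₁ − σ√T = 1.544075 − 0.702510 = 0.841565
risk-neutral PD = N(−d₂) = N(-0.841565) = 0.200016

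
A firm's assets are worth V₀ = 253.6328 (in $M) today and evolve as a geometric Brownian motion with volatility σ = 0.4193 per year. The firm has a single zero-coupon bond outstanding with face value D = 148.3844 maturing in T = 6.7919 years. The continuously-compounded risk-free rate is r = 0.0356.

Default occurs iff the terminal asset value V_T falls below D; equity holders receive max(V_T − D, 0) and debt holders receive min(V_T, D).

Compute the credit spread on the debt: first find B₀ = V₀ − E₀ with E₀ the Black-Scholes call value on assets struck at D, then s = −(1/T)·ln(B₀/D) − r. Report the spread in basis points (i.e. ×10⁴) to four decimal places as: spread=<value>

spread=342.5157

d₁ = [ln(V₀/D) + (r + σ²/2)T] / (σ√T)
   = [ln(253.6328/148.3844) + (0.0356 + 0.5·0.4193²)·6.7919] / (0.4193·√6.7919)
   = [0.536081 + 0.838842] / 1.092749 = 1.258224
d₂ = d₁ − σ√T = 1.258224 − 1.092749 = 0.165475
N(d₁) = 0.895845,  N(d₂) = 0.565715,  e^(−rT) = 0.785220
E₀ = V₀·N(d₁) − D·e^(−rT)·N(d₂)
   = 253.6328·0.895845 − 148.3844·0.785220·0.565715 = 161.301673
B₀ = V₀ − E₀ = 253.6328 − 161.301673 = 92.331127
spread = −(1/T)·ln(B₀/D) − r = −(1/6.7919)·ln(92.331127/148.3844) − 0.0356 = 0.03425157
in basis points: 0.03425157 × 10⁴ = 342.5157 bp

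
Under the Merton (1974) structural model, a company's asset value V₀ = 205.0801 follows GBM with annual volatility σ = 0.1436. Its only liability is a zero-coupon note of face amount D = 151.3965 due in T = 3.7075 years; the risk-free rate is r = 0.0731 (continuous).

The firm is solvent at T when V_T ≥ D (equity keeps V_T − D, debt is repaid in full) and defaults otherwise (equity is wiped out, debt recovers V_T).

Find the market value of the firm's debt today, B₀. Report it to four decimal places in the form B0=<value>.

d₁ = [ln(V₀/D) + (r + σ²/2)T] / (σ√T)
   = [ln(205.0801/151.3965) + (0.0731 + 0.5·0.1436²)·3.7075] / (0.1436·√3.7075)
   = [0.303498 + 0.309244] / 0.276500 = 2.216068
d₂ = d₁ − σ√T = 2.216068 − 0.276500 = 1.939569
N(d₁) = 0.986657,  N(d₂) = 0.973784,  e^(−rT) = 0.762603
E₀ = V₀·N(d₁) − D·e^(−rT)·N(d₂)
   = 205.0801·0.986657 − 151.3965·0.762603·0.973784 = 89.915058
B₀ = V₀ − E₀ = 205.0801 − 89.915058 = 115.165042

B0=115.1650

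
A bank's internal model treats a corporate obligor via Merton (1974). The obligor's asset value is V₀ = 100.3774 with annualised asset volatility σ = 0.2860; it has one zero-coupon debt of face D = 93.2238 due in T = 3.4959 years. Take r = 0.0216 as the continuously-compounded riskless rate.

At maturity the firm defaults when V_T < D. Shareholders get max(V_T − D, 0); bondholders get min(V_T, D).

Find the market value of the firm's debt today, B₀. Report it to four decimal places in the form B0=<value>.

d₁ = [ln(V₀/D) + (r + σ²/2)T] / (σ√T)
   = [ln(100.3774/93.2238) + (0.0216 + 0.5·0.2860²)·3.4959] / (0.2860·√3.4959)
   = [0.073934 + 0.218487] / 0.534744 = 0.546843
d₂ = d₁ − σ√T = 0.546843 − 0.534744 = 0.012100
N(d₁) = 0.707757,  N(d₂) = 0.504827,  e^(−rT) = 0.927269
E₀ = V₀·N(d₁) − D·e^(−rT)·N(d₂)
   = 100.3774·0.707757 − 93.2238·0.927269·0.504827 = 27.403750
B₀ = V₀ − E₀ = 100.3774 − 27.403750 = 72.973650

B0=72.9737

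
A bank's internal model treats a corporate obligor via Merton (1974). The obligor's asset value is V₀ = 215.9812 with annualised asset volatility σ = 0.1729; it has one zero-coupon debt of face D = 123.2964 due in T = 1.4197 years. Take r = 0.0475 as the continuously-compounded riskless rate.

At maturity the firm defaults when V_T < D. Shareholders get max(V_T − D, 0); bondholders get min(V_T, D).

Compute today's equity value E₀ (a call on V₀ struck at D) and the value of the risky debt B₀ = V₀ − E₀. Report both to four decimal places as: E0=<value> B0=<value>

E0=100.7356 B0=115.2456

d₁ = [ln(V₀/D) + (r + σ²/2)T] / (σ√T)
   = [ln(215.9812/123.2964) + (0.0475 + 0.5·0.1729²)·1.4197] / (0.1729·√1.4197)
   = [0.560600 + 0.088656] / 0.206012 = 3.151541
d₂ = d₁ − σ√T = 3.151541 − 0.206012 = 2.945529
N(d₁) = 0.999188,  N(d₂) = 0.998388,  e^(−rT) = 0.934788
E₀ = V₀·N(d₁) − D·e^(−rT)·N(d₂)
   = 215.9812·0.999188 − 123.2964·0.934788·0.998388 = 100.735638
B₀ = V₀ − E₀ = 215.9812 − 100.735638 = 115.245562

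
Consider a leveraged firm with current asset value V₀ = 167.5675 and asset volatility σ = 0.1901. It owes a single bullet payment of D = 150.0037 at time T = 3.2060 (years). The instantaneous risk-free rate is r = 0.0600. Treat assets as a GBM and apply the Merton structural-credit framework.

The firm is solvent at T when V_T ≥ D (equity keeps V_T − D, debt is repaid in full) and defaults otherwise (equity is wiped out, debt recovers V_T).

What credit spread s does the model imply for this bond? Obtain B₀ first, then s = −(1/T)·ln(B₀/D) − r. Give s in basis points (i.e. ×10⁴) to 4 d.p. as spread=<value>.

d₁ = [ln(V₀/D) + (r + σ²/2)T] / (σ√T)
   = [ln(167.5675/150.0037) + (0.0600 + 0.5·0.1901²)·3.2060] / (0.1901·√3.2060)
   = [0.110726 + 0.250289] / 0.340380 = 1.060625
d₂ = d₁ − σ√T = 1.060625 − 0.340380 = 0.720245
N(d₁) = 0.855570,  N(d₂) = 0.764313,  e^(−rT) = 0.825010
E₀ = V₀·N(d₁) − D·e^(−rT)·N(d₂)
   = 167.5675·0.855570 − 150.0037·0.825010·0.764313 = 48.778510
B₀ = V₀ − E₀ = 167.5675 − 48.778510 = 118.788990
spread = −(1/T)·ln(B₀/D) − r = −(1/3.2060)·ln(118.788990/150.0037) − 0.0600 = 0.01277331
in basis points: 0.01277331 × 10⁴ = 127.7331 bp

spread=127.7331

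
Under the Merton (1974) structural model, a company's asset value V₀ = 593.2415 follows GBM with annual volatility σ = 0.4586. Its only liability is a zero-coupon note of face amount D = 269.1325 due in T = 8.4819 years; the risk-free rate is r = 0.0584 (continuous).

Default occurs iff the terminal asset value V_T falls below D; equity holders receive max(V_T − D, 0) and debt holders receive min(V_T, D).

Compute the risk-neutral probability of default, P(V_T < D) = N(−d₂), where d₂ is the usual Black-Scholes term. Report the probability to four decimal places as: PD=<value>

d₁ = [ln(V₀/D) + (r + σ²/2)T] / (σ√T)
   = [ln(593.2415/269.1325) + (0.0584 + 0.5·0.4586²)·8.4819] / (0.4586·√8.4819)
   = [0.790398 + 1.387274] / 1.335613 = 1.630466
d₂ = d₁ − σ√T = 1.630466 − 1.335613 = 0.294853
risk-neutral PD = N(−d₂) = N(-0.294853) = 0.384053

PD=0.3841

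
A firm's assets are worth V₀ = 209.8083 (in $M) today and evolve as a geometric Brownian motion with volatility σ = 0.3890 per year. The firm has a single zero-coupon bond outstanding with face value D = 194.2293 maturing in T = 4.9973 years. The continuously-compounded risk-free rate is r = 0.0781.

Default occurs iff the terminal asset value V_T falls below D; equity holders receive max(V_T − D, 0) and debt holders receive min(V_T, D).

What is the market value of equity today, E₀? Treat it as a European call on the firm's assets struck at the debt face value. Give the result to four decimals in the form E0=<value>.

d₁ = [ln(V₀/D) + (r + σ²/2)T] / (σ√T)
   = [ln(209.8083/194.2293) + (0.0781 + 0.5·0.3890²)·4.9973] / (0.3890·√4.9973)
   = [0.077155 + 0.768387] / 0.869596 = 0.972340
d₂ = d₁ − σ√T = 0.972340 − 0.869596 = 0.102744
N(d₁) = 0.834559,  N(d₂) = 0.540917,  e^(−rT) = 0.676861
E₀ = V₀·N(d₁) − D·e^(−rT)·N(d₂)
   = 209.8083·0.834559 − 194.2293·0.676861·0.540917 = 103.985113

E0=103.9851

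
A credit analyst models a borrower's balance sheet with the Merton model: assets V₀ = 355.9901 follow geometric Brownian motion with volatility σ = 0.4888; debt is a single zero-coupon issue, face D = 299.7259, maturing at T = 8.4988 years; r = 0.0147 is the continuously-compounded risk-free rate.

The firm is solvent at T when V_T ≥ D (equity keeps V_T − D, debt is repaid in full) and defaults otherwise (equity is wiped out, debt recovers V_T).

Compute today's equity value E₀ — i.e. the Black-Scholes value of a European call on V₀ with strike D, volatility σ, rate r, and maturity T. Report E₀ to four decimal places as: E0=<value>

d₁ = [ln(V₀/D) + (r + σ²/2)T] / (σ√T)
   = [ln(355.9901/299.7259) + (0.0147 + 0.5·0.4888²)·8.4988] / (0.4888·√8.4988)
   = [0.172035 + 1.140222] / 1.424984 = 0.920892
d₂ = d₁ − σ√T = 0.920892 − 1.424984 = -0.504092
N(d₁) = 0.821447,  N(d₂) = 0.307098,  e^(−rT) = 0.882557
E₀ = V₀·N(d₁) − D·e^(−rT)·N(d₂)
   = 355.9901·0.821447 − 299.7259·0.882557·0.307098 = 211.191642

E0=211.1916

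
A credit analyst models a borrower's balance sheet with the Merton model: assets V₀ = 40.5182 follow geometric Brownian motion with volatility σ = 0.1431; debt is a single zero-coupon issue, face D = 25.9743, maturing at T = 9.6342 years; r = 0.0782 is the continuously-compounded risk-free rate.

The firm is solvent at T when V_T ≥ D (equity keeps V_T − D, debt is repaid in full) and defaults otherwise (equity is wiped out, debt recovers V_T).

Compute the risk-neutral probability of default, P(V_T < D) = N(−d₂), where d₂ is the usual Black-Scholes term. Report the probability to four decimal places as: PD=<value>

PD=0.0067

d₁ = [ln(V₀/D) + (r + σ²/2)T] / (σ√T)
   = [ln(40.5182/25.9743) + (0.0782 + 0.5·0.1431²)·9.6342] / (0.1431·√9.6342)
   = [0.444644 + 0.852037] / 0.444168 = 2.919346
d₂ = d₁ − σ√T = 2.919346 − 0.444168 = 2.475178
risk-neutral PD = N(−d₂) = N(-2.475178) = 0.006658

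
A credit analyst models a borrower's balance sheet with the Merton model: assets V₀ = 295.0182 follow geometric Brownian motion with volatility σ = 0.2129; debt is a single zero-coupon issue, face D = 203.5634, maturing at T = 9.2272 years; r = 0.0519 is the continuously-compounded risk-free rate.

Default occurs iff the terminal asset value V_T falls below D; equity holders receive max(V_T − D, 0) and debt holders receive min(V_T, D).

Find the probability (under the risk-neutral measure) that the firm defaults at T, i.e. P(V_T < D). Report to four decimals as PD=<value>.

d₁ = [ln(V₀/D) + (r + σ²/2)T] / (σ√T)
   = [ln(295.0182/203.5634) + (0.0519 + 0.5·0.2129²)·9.2272] / (0.2129·√9.2272)
   = [0.371060 + 0.688010] / 0.646712 = 1.637622
d₂ = d₁ − σ√T = 1.637622 − 0.646712 = 0.990911
risk-neutral PD = N(−d₂) = N(-0.990911) = 0.160865

PD=0.1609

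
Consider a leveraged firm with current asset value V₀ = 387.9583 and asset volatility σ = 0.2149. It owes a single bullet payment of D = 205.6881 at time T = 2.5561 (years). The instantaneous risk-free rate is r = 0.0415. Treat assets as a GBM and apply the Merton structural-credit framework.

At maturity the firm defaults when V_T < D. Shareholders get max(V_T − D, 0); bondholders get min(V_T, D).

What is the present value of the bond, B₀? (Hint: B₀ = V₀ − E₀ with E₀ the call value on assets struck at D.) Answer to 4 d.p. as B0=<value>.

d₁ = [ln(V₀/D) + (r + σ²/2)T] / (σ√T)
   = [ln(387.9583/205.6881) + (0.0415 + 0.5·0.2149²)·2.5561] / (0.2149·√2.5561)
   = [0.634537 + 0.165101] / 0.343578 = 2.327384
d₂ = d₁ − σ√T = 2.327384 − 0.343578 = 1.983806
N(d₁) = 0.990028,  N(d₂) = 0.976361,  e^(−rT) = 0.899354
E₀ = V₀·N(d₁) − D·e^(−rT)·N(d₂)
   = 387.9583·0.990028 − 205.6881·0.899354·0.976361 = 203.475774
B₀ = V₀ − E₀ = 387.9583 − 203.475774 = 184.482526

B0=184.4825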